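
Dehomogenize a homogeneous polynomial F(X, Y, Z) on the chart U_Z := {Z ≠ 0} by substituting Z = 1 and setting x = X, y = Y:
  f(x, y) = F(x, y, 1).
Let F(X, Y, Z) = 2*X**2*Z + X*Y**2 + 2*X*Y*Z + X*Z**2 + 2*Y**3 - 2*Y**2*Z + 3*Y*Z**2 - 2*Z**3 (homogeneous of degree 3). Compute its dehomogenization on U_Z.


f(x, y) = 2*x**2 + x*y**2 + 2*x*y + x + 2*y**3 - 2*y**2 + 3*y - 2

On U_Z we set Z = 1. Each monomial c·X^i·Y^j·Z^k in F becomes c·x^i·y^j·1^k = c·x^i·y^j.
Substituting Z = 1: F(X, Y, 1) = 2*x**2 + x*y**2 + 2*x*y + x + 2*y**3 - 2*y**2 + 3*y - 2.
Note: deg(f) ≤ deg(F) = 3; strict inequality happens when F is divisible by Z (lost terms).


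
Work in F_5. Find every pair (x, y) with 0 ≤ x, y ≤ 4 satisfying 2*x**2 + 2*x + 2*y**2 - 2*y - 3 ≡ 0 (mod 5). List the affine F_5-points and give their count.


Affine F_5-points: {(1, 2), (1, 4), (3, 2), (3, 4)}; count = 4.

For each of the 25 pairs (x, y) ∈ F_5², evaluate f(x, y) mod 5. Record the zeros.
  x = 0: [0↦2, 1↦2, 2↦1, 3↦4, 4↦1]  zeros at y ∈ ∅
  x = 1: [0↦1, 1↦1, 2↦0, 3↦3, 4↦0]  zeros at y ∈ {2, 4}
  x = 2: [0↦4, 1↦4, 2↦3, 3↦1, 4↦3]  zeros at y ∈ ∅
  x = 3: [0↦1, 1↦1, 2↦0, 3↦3, 4↦0]  zeros at y ∈ {2, 4}
  x = 4: [0↦2, 1↦2, 2↦1, 3↦4, 4↦1]  zeros at y ∈ ∅
Collecting zeros: affine points = {(1, 2), (1, 4), (3, 2), (3, 4)}.
Total count |C(F_5)_aff| = 4.


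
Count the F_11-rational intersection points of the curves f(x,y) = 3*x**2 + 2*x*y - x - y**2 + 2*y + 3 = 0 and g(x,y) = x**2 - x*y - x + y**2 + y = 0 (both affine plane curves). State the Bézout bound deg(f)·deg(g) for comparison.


Common zeros: {(0, 10), (6, 7)}; count = 2; Bézout bound = 4.

deg(f) = 2, deg(g) = 2, so Bézout bound = 4.
Scan x ∈ F_11. For each x, list the y ∈ F_11 with f(x, y) ≡ 0 and those with g(x, y) ≡ 0 (mod 11); the common zeros in that column are the intersection.
  x = 0: f ≡ 0 at y ∈ {3, 10}; g ≡ 0 at y ∈ {0, 10}; common: {10}.
  x = 1: f ≡ 0 at y ∈ {5, 10}; g ≡ 0 at y ∈ {0}; common: ∅.
  x = 2: f ≡ 0 at y ∈ {3}; g ≡ 0 at y ∈ {5, 7}; common: ∅.
  x = 3: f ≡ 0 at y ∈ ∅; g ≡ 0 at y ∈ ∅; common: ∅.
  x = 4: f ≡ 0 at y ∈ ∅; g ≡ 0 at y ∈ {5, 9}; common: ∅.
  x = 5: f ≡ 0 at y ∈ ∅; g ≡ 0 at y ∈ ∅; common: ∅.
  x = 6: f ≡ 0 at y ∈ {7}; g ≡ 0 at y ∈ {7, 9}; common: {7}.
  x = 7: f ≡ 0 at y ∈ {0, 5}; g ≡ 0 at y ∈ {3}; common: ∅.
  x = 8: f ≡ 0 at y ∈ {0, 7}; g ≡ 0 at y ∈ {3, 4}; common: ∅.
  x = 9: f ≡ 0 at y ∈ ∅; g ≡ 0 at y ∈ ∅; common: ∅.
  x = 10: f ≡ 0 at y ∈ ∅; g ≡ 0 at y ∈ ∅; common: ∅.
Collecting: common zeros = {(0, 10), (6, 7)}, so the count is 2.
Comparison with the Bézout bound: 2 ≤ 4 = deg(f)·deg(g), as expected for curves with no common component (the affine F_11-count falls short of the bound because intersections may lie at infinity, over extension fields, or carry multiplicity).


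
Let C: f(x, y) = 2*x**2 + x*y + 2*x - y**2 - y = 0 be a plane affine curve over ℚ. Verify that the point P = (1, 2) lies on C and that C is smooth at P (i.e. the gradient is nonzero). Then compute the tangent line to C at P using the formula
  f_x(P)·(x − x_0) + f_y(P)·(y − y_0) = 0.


Tangent line at P: 8*x - 4*y = 0.

Step 1: f(1, 2) = 0, so P lies on C.
Step 2: partial derivatives
  f_x(x, y) = 4*x + y + 2, f_y(x, y) = x - 2*y - 1.
  f_x(P) = 8, f_y(P) = -4 (gradient nonzero, so P is smooth).
Step 3: tangent line at P: 8·(x − 1) + -4·(y − 2) = 0.
Expanding: 8*x - 4*y = 0.


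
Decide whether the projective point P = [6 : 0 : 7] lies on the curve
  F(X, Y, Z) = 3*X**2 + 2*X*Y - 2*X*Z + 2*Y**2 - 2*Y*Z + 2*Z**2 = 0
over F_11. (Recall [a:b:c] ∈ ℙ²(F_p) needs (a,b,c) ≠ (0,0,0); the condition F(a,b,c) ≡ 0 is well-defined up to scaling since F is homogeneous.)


F(6,0,7) ≡ 1 (mod 11); P is NOT on the curve.

Evaluate F(6, 0, 7) term-by-term (mod 11).
  3*X**2 ↦ 3·36·1·1 = 108
  2*X*Y ↦ 2·6·0·1 = 0
  -2*X*Z ↦ -2·6·1·7 = -84
  2*Y**2 ↦ 2·1·0·1 = 0
  -2*Y*Z ↦ -2·1·0·7 = 0
  2*Z**2 ↦ 2·1·1·49 = 98
Sum: F(6, 0, 7) = (108) + (0) + (-84) + (0) + (0) + (98) = 122.
Reducing mod 11: 122 ≡ 1 (mod 11).
Since F(a, b, c) ≡ 1 ≠ 0 (mod 11), P does NOT lie on the curve.


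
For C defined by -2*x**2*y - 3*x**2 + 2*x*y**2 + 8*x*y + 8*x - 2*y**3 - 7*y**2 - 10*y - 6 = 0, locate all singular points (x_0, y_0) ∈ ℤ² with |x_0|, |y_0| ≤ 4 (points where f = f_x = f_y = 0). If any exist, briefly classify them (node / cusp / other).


Singular points: {(1, -1)}; classification: node.

Compute partial derivatives:
  f_x = -4*x*y - 6*x + 2*y**2 + 8*y + 8.
  f_y = -2*x**2 + 4*x*y + 8*x - 6*y**2 - 14*y - 10.
Scan x_0 ∈ {−4, ..., 4}. For each x_0, f_y(x_0, y) is a polynomial in y; find its integer roots y ∈ {−4, ..., 4}, then test f_x and f at those candidates.
  x = -4: f_y(-4, y) = -6*y**2 - 30*y - 74; no integer root y with |y| ≤ 4.
  x = -3: f_y(-3, y) = -6*y**2 - 26*y - 52; no integer root y with |y| ≤ 4.
  x = -2: f_y(-2, y) = -6*y**2 - 22*y - 34; no integer root y with |y| ≤ 4.
  x = -1: f_y(-1, y) = -6*y**2 - 18*y - 20; no integer root y with |y| ≤ 4.
  x = 0: f_y(0, y) = -6*y**2 - 14*y - 10; no integer root y with |y| ≤ 4.
  x = 1: f_y(1, y) = -6*y**2 - 10*y - 4; vanishes at y ∈ {-1}. (1, -1): f_x = 0, f = 0 — SINGULAR.
  x = 2: f_y(2, y) = -6*y**2 - 6*y - 2; no integer root y with |y| ≤ 4.
  x = 3: f_y(3, y) = -6*y**2 - 2*y - 4; no integer root y with |y| ≤ 4.
  x = 4: f_y(4, y) = -6*y**2 + 2*y - 10; no integer root y with |y| ≤ 4.
Only singular point on the grid: (1, -1).
Classify: substitute x = 1 + u, y = -1 + v and expand: f = -2*u**2*v - u**2 + 2*u*v**2 - 2*v**3 + v**2.
No constant or linear terms (consistent with a singular point). Quadratic part: -u**2 + v**2. Cubic part: -2*u**2*v + 2*u*v**2 - 2*v**3.
The quadratic part v**2 - u**2 = (v − u)(v + u) splits into two distinct linear factors, so there are two distinct tangent lines y − -1 = ±(x − 1) — this is a node (ordinary double point).
Classification: node.


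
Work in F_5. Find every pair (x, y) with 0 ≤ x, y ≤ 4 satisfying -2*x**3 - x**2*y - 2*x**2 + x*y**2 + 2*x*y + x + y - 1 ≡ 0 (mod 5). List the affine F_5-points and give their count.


Affine F_5-points: {(0, 1), (1, 4), (2, 1), (3, 0), (3, 4), (4, 1), (4, 2)}; count = 7.

For each of the 25 pairs (x, y) ∈ F_5², evaluate f(x, y) mod 5. Record the zeros.
  x = 0: [0↦4, 1↦0, 2↦1, 3↦2, 4↦3]  zeros at y ∈ {1}
  x = 1: [0↦1, 1↦4, 2↦4, 3↦1, 4↦0]  zeros at y ∈ {4}
  x = 2: [0↦2, 1↦0, 2↦2, 3↦3, 4↦3]  zeros at y ∈ {1}
  x = 3: [0↦0, 1↦1, 2↦3, 3↦1, 4↦0]  zeros at y ∈ {0, 4}
  x = 4: [0↦3, 1↦0, 2↦0, 3↦3, 4↦4]  zeros at y ∈ {1, 2}
Collecting zeros: affine points = {(0, 1), (1, 4), (2, 1), (3, 0), (3, 4), (4, 1), (4, 2)}.
Total count |C(F_5)_aff| = 7.


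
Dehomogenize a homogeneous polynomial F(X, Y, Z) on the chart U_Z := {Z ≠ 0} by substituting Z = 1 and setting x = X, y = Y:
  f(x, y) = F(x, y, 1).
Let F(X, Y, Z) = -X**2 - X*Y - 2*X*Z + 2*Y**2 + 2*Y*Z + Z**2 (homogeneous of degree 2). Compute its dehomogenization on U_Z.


f(x, y) = -x**2 - x*y - 2*x + 2*y**2 + 2*y + 1

On U_Z we set Z = 1. Each monomial c·X^i·Y^j·Z^k in F becomes c·x^i·y^j·1^k = c·x^i·y^j.
Substituting Z = 1: F(X, Y, 1) = -x**2 - x*y - 2*x + 2*y**2 + 2*y + 1.
Note: deg(f) ≤ deg(F) = 2; strict inequality happens when F is divisible by Z (lost terms).


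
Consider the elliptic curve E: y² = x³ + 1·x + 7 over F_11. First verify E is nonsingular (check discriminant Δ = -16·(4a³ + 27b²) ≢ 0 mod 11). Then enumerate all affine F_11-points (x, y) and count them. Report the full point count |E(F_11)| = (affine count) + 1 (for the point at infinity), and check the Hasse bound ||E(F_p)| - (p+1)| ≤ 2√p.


Affine points = {(1, 3), (1, 8), (3, 2), (3, 9), (4, 3), (4, 8), (5, 4), (5, 7), (6, 3), (6, 8), (7, 4), (7, 7), (10, 4), (10, 7)}; affine count = 14; |E(F_11)| = 15.

Discriminant check: Δ ∝ 4a³ + 27b² = 4·1³ + 27·7² = 4·1 + 27·49 ≡ 7 (mod 11). Nonzero ⇒ E is nonsingular.
For each x ∈ F_11, compute rhs = x³ + 1·x + 7 mod 11, then count y ∈ F_11 with y² ≡ rhs.
  x = 0: rhs = 7, matching y values: none (0 points).
  x = 1: rhs = 9, matching y values: 3, 8 (2 points).
  x = 2: rhs = 6, matching y values: none (0 points).
  x = 3: rhs = 4, matching y values: 2, 9 (2 points).
  x = 4: rhs = 9, matching y values: 3, 8 (2 points).
  x = 5: rhs = 5, matching y values: 4, 7 (2 points).
  x = 6: rhs = 9, matching y values: 3, 8 (2 points).
  x = 7: rhs = 5, matching y values: 4, 7 (2 points).
  x = 8: rhs = 10, matching y values: none (0 points).
  x = 9: rhs = 8, matching y values: none (0 points).
  x = 10: rhs = 5, matching y values: 4, 7 (2 points).
Total affine count: 14.
Full point count |E(F_11)| = 14 + 1 = 15.
Hasse bound: |15 − (11+1)| = |3| = 3 ≤ 2√11 ≈ 6.6332 ✓.


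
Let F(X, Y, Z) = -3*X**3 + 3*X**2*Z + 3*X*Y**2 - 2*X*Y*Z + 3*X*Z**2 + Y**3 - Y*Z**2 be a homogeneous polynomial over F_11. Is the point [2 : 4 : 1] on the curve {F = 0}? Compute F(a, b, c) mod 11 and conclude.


F(2,4,1) ≡ 2 (mod 11); P is NOT on the curve.

Evaluate F(2, 4, 1) term-by-term (mod 11).
  -3*X**3 ↦ -3·8·1·1 = -24
  3*X**2*Z ↦ 3·4·1·1 = 12
  3*X*Y**2 ↦ 3·2·16·1 = 96
  -2*X*Y*Z ↦ -2·2·4·1 = -16
  3*X*Z**2 ↦ 3·2·1·1 = 6
  Y**3 ↦ 1·1·64·1 = 64
  -Y*Z**2 ↦ -1·1·4·1 = -4
Sum: F(2, 4, 1) = (-24) + (12) + (96) + (-16) + (6) + (64) + (-4) = 134.
Reducing mod 11: 134 ≡ 2 (mod 11).
Since F(a, b, c) ≡ 2 ≠ 0 (mod 11), P does NOT lie on the curve.


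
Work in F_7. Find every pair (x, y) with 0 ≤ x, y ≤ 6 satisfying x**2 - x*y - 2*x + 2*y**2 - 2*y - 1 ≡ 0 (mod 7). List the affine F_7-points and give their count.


Affine F_7-points: {(1, 2), (1, 3), (3, 2), (3, 4), (4, 0), (4, 3), (5, 0)}; count = 7.

For each of the 49 pairs (x, y) ∈ F_7², evaluate f(x, y) mod 7. Record the zeros.
  x = 0: [0↦6, 1↦6, 2↦3, 3↦4, 4↦2, 5↦4, 6↦3]  zeros at y ∈ ∅
  x = 1: [0↦5, 1↦4, 2↦0, 3↦0, 4↦4, 5↦5, 6↦3]  zeros at y ∈ {2, 3}
  x = 2: [0↦6, 1↦4, 2↦6, 3↦5, 4↦1, 5↦1, 6↦5]  zeros at y ∈ ∅
  x = 3: [0↦2, 1↦6, 2↦0, 3↦5, 4↦0, 5↦6, 6↦2]  zeros at y ∈ {2, 4}
  x = 4: [0↦0, 1↦3, 2↦3, 3↦0, 4↦1, 5↦6, 6↦1]  zeros at y ∈ {0, 3}
  x = 5: [0↦0, 1↦2, 2↦1, 3↦4, 4↦4, 5↦1, 6↦2]  zeros at y ∈ {0}
  x = 6: [0↦2, 1↦3, 2↦1, 3↦3, 4↦2, 5↦5, 6↦5]  zeros at y ∈ ∅
Collecting zeros: affine points = {(1, 2), (1, 3), (3, 2), (3, 4), (4, 0), (4, 3), (5, 0)}.
Total count |C(F_7)_aff| = 7.


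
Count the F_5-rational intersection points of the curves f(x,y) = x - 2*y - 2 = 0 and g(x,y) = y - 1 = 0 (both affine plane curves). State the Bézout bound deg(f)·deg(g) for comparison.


Common zeros: {(4, 1)}; count = 1; Bézout bound = 1.

deg(f) = 1, deg(g) = 1, so Bézout bound = 1.
Scan x ∈ F_5. For each x, list the y ∈ F_5 with f(x, y) ≡ 0 and those with g(x, y) ≡ 0 (mod 5); the common zeros in that column are the intersection.
  x = 0: f ≡ 0 at y ∈ {4}; g ≡ 0 at y ∈ {1}; common: ∅.
  x = 1: f ≡ 0 at y ∈ {2}; g ≡ 0 at y ∈ {1}; common: ∅.
  x = 2: f ≡ 0 at y ∈ {0}; g ≡ 0 at y ∈ {1}; common: ∅.
  x = 3: f ≡ 0 at y ∈ {3}; g ≡ 0 at y ∈ {1}; common: ∅.
  x = 4: f ≡ 0 at y ∈ {1}; g ≡ 0 at y ∈ {1}; common: {1}.
Collecting: common zeros = {(4, 1)}, so the count is 1.
Comparison with the Bézout bound: 1 ≤ 1 = deg(f)·deg(g), as expected for curves with no common component (the bound is attained).


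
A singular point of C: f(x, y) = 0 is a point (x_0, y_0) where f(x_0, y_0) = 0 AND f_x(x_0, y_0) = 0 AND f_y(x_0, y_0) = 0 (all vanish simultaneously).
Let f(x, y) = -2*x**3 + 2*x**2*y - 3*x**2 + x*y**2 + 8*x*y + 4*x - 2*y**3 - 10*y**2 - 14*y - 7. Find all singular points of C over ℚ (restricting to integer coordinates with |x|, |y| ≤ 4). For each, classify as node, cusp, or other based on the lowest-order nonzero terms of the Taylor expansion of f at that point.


Singular points: {(-1, -2)}; classification: node.

Compute partial derivatives:
  f_x = -6*x**2 + 4*x*y - 6*x + y**2 + 8*y + 4.
  f_y = 2*x**2 + 2*x*y + 8*x - 6*y**2 - 20*y - 14.
Scan x_0 ∈ {−4, ..., 4}. For each x_0, f_y(x_0, y) is a polynomial in y; find its integer roots y ∈ {−4, ..., 4}, then test f_x and f at those candidates.
  x = -4: f_y(-4, y) = -6*y**2 - 28*y - 14; no integer root y with |y| ≤ 4.
  x = -3: f_y(-3, y) = -6*y**2 - 26*y - 20; vanishes at y ∈ {-1}. (-3, -1): f_x = -27 ≠ 0.
  x = -2: f_y(-2, y) = -6*y**2 - 24*y - 22; no integer root y with |y| ≤ 4.
  x = -1: f_y(-1, y) = -6*y**2 - 22*y - 20; vanishes at y ∈ {-2}. (-1, -2): f_x = 0, f = 0 — SINGULAR.
  x = 0: f_y(0, y) = -6*y**2 - 20*y - 14; vanishes at y ∈ {-1}. (0, -1): f_x = -3 ≠ 0.
  x = 1: f_y(1, y) = -6*y**2 - 18*y - 4; no integer root y with |y| ≤ 4.
  x = 2: f_y(2, y) = -6*y**2 - 16*y + 10; no integer root y with |y| ≤ 4.
  x = 3: f_y(3, y) = -6*y**2 - 14*y + 28; no integer root y with |y| ≤ 4.
  x = 4: f_y(4, y) = -6*y**2 - 12*y + 50; no integer root y with |y| ≤ 4.
Only singular point on the grid: (-1, -2).
Classify: substitute x = -1 + u, y = -2 + v and expand: f = -2*u**3 + 2*u**2*v - u**2 + u*v**2 - 2*v**3 + v**2.
No constant or linear terms (consistent with a singular point). Quadratic part: -u**2 + v**2. Cubic part: -2*u**3 + 2*u**2*v + u*v**2 - 2*v**3.
The quadratic part v**2 - u**2 = (v − u)(v + u) splits into two distinct linear factors, so there are two distinct tangent lines y − -2 = ±(x − -1) — this is a node (ordinary double point).
Classification: node.


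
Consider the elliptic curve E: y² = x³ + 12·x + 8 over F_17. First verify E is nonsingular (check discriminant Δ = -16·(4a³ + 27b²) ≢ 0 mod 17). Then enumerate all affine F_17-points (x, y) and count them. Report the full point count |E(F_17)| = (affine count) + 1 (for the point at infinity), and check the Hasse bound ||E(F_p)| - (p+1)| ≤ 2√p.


Affine points = {(0, 5), (0, 12), (1, 2), (1, 15), (4, 1), (4, 16), (8, 2), (8, 15), (11, 3), (11, 14), (13, 7), (13, 10), (14, 8), (14, 9)}; affine count = 14; |E(F_17)| = 15.

Discriminant check: Δ ∝ 4a³ + 27b² = 4·12³ + 27·8² = 4·1728 + 27·64 ≡ 4 (mod 17). Nonzero ⇒ E is nonsingular.
For each x ∈ F_17, compute rhs = x³ + 12·x + 8 mod 17, then count y ∈ F_17 with y² ≡ rhs.
  x = 0: rhs = 8, matching y values: 5, 12 (2 points).
  x = 1: rhs = 4, matching y values: 2, 15 (2 points).
  x = 2: rhs = 6, matching y values: none (0 points).
  x = 3: rhs = 3, matching y values: none (0 points).
  x = 4: rhs = 1, matching y values: 1, 16 (2 points).
  x = 5: rhs = 6, matching y values: none (0 points).
  x = 6: rhs = 7, matching y values: none (0 points).
  x = 7: rhs = 10, matching y values: none (0 points).
  x = 8: rhs = 4, matching y values: 2, 15 (2 points).
  x = 9: rhs = 12, matching y values: none (0 points).
  x = 10: rhs = 6, matching y values: none (0 points).
  x = 11: rhs = 9, matching y values: 3, 14 (2 points).
  x = 12: rhs = 10, matching y values: none (0 points).
  x = 13: rhs = 15, matching y values: 7, 10 (2 points).
  x = 14: rhs = 13, matching y values: 8, 9 (2 points).
  x = 15: rhs = 10, matching y values: none (0 points).
  x = 16: rhs = 12, matching y values: none (0 points).
Total affine count: 14.
Full point count |E(F_17)| = 14 + 1 = 15.
Hasse bound: |15 − (17+1)| = |-3| = 3 ≤ 2√17 ≈ 8.2462 ✓.


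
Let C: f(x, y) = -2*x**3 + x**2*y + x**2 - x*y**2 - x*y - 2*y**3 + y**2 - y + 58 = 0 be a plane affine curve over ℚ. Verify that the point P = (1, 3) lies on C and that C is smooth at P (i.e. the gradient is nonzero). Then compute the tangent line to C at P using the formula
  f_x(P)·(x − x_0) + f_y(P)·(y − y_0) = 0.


Tangent line at P: -10*x - 55*y + 175 = 0.

Step 1: f(1, 3) = 0, so P lies on C.
Step 2: partial derivatives
  f_x(x, y) = -6*x**2 + 2*x*y + 2*x - y**2 - y, f_y(x, y) = x**2 - 2*x*y - x - 6*y**2 + 2*y - 1.
  f_x(P) = -10, f_y(P) = -55 (gradient nonzero, so P is smooth).
Step 3: tangent line at P: -10·(x − 1) + -55·(y − 3) = 0.
Expanding: -10*x - 55*y + 175 = 0.


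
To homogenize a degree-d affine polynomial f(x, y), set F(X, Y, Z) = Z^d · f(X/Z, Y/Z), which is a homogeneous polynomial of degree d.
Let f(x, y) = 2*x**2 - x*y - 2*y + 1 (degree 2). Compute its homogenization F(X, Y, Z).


F(X, Y, Z) = 2*X**2 - X*Y - 2*Y*Z + Z**2

deg(f) = 2.
Substitute x = X/Z, y = Y/Z into f, then multiply by Z^2.
  monomial 2·x^2·y^0 ↦ 2·X^2·Y^0·Z^0.
  monomial -1·x^1·y^1 ↦ -1·X^1·Y^1·Z^0.
  monomial -2·x^0·y^1 ↦ -2·X^0·Y^1·Z^1.
  monomial 1·x^0·y^0 ↦ 1·X^0·Y^0·Z^2.
Collecting: F(X, Y, Z) = 2*X**2 - X*Y - 2*Y*Z + Z**2.


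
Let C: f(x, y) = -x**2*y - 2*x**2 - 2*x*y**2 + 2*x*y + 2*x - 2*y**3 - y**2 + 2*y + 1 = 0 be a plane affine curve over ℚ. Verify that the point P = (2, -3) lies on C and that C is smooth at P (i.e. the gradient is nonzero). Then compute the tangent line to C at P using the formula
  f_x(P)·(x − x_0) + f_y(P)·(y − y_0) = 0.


Tangent line at P: -18*x - 22*y - 30 = 0.

Step 1: f(2, -3) = 0, so P lies on C.
Step 2: partial derivatives
  f_x(x, y) = -2*x*y - 4*x - 2*y**2 + 2*y + 2, f_y(x, y) = -x**2 - 4*x*y + 2*x - 6*y**2 - 2*y + 2.
  f_x(P) = -18, f_y(P) = -22 (gradient nonzero, so P is smooth).
Step 3: tangent line at P: -18·(x − 2) + -22·(y − -3) = 0.
Expanding: -18*x - 22*y - 30 = 0.


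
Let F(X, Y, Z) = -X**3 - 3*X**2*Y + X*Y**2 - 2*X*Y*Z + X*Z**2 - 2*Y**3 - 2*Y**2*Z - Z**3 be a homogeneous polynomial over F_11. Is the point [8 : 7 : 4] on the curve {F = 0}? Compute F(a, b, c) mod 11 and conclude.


F(8,7,4) ≡ 0 (mod 11); P is on the curve.

Evaluate F(8, 7, 4) term-by-term (mod 11).
  -X**3 ↦ -1·512·1·1 = -512
  -3*X**2*Y ↦ -3·64·7·1 = -1344
  X*Y**2 ↦ 1·8·49·1 = 392
  -2*X*Y*Z ↦ -2·8·7·4 = -448
  X*Z**2 ↦ 1·8·1·16 = 128
  -2*Y**3 ↦ -2·1·343·1 = -686
  -2*Y**2*Z ↦ -2·1·49·4 = -392
  -Z**3 ↦ -1·1·1·64 = -64
Sum: F(8, 7, 4) = (-512) + (-1344) + (392) + (-448) + (128) + (-686) + (-392) + (-64) = -2926.
Reducing mod 11: -2926 ≡ 0 (mod 11).
Since F(a, b, c) ≡ 0 (mod 11), P lies on the curve.


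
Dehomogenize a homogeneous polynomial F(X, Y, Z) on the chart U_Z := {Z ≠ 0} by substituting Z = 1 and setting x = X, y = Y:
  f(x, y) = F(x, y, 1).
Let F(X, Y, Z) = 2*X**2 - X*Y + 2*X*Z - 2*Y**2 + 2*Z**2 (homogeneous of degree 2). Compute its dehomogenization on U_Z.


f(x, y) = 2*x**2 - x*y + 2*x - 2*y**2 + 2

On U_Z we set Z = 1. Each monomial c·X^i·Y^j·Z^k in F becomes c·x^i·y^j·1^k = c·x^i·y^j.
Substituting Z = 1: F(X, Y, 1) = 2*x**2 - x*y + 2*x - 2*y**2 + 2.
Note: deg(f) ≤ deg(F) = 2; strict inequality happens when F is divisible by Z (lost terms).


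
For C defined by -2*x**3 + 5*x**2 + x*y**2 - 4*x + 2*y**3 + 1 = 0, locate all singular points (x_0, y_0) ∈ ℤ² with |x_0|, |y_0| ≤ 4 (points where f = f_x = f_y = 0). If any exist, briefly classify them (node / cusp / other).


Singular points: {(1, 0)}; classification: node.

Compute partial derivatives:
  f_x = -6*x**2 + 10*x + y**2 - 4.
  f_y = 2*x*y + 6*y**2.
Scan x_0 ∈ {−4, ..., 4}. For each x_0, f_y(x_0, y) is a polynomial in y; find its integer roots y ∈ {−4, ..., 4}, then test f_x and f at those candidates.
  x = -4: f_y(-4, y) = 6*y**2 - 8*y; vanishes at y ∈ {0}. (-4, 0): f_x = -140 ≠ 0.
  x = -3: f_y(-3, y) = 6*y**2 - 6*y; vanishes at y ∈ {0, 1}. (-3, 0): f_x = -88 ≠ 0; (-3, 1): f_x = -87 ≠ 0.
  x = -2: f_y(-2, y) = 6*y**2 - 4*y; vanishes at y ∈ {0}. (-2, 0): f_x = -48 ≠ 0.
  x = -1: f_y(-1, y) = 6*y**2 - 2*y; vanishes at y ∈ {0}. (-1, 0): f_x = -20 ≠ 0.
  x = 0: f_y(0, y) = 6*y**2; vanishes at y ∈ {0}. (0, 0): f_x = -4 ≠ 0.
  x = 1: f_y(1, y) = 6*y**2 + 2*y; vanishes at y ∈ {0}. (1, 0): f_x = 0, f = 0 — SINGULAR.
  x = 2: f_y(2, y) = 6*y**2 + 4*y; vanishes at y ∈ {0}. (2, 0): f_x = -8 ≠ 0.
  x = 3: f_y(3, y) = 6*y**2 + 6*y; vanishes at y ∈ {-1, 0}. (3, -1): f_x = -27 ≠ 0; (3, 0): f_x = -28 ≠ 0.
  x = 4: f_y(4, y) = 6*y**2 + 8*y; vanishes at y ∈ {0}. (4, 0): f_x = -60 ≠ 0.
Only singular point on the grid: (1, 0).
Classify: substitute x = 1 + u, y = 0 + v and expand: f = -2*u**3 - u**2 + u*v**2 + 2*v**3 + v**2.
No constant or linear terms (consistent with a singular point). Quadratic part: -u**2 + v**2. Cubic part: -2*u**3 + u*v**2 + 2*v**3.
The quadratic part v**2 - u**2 = (v − u)(v + u) splits into two distinct linear factors, so there are two distinct tangent lines y − 0 = ±(x − 1) — this is a node (ordinary double point).
Classification: node.


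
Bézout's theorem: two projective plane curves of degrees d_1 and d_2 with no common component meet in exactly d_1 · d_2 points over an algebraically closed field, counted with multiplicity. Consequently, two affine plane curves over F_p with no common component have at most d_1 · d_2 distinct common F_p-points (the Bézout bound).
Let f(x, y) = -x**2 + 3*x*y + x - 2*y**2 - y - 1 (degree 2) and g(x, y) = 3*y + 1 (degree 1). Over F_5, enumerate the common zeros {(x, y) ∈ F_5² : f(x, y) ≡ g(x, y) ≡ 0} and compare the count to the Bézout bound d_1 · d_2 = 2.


Common zeros: ∅; count = 0; Bézout bound = 2.

deg(f) = 2, deg(g) = 1, so Bézout bound = 2.
Scan x ∈ F_5. For each x, list the y ∈ F_5 with f(x, y) ≡ 0 and those with g(x, y) ≡ 0 (mod 5); the common zeros in that column are the intersection.
  x = 0: f ≡ 0 at y ∈ ∅; g ≡ 0 at y ∈ {3}; common: ∅.
  x = 1: f ≡ 0 at y ∈ {2, 4}; g ≡ 0 at y ∈ {3}; common: ∅.
  x = 2: f ≡ 0 at y ∈ {1, 4}; g ≡ 0 at y ∈ {3}; common: ∅.
  x = 3: f ≡ 0 at y ∈ ∅; g ≡ 0 at y ∈ {3}; common: ∅.
  x = 4: f ≡ 0 at y ∈ ∅; g ≡ 0 at y ∈ {3}; common: ∅.
Collecting: common zeros = ∅, so the count is 0.
Comparison with the Bézout bound: 0 ≤ 2 = deg(f)·deg(g), as expected for curves with no common component (the affine F_5-count falls short of the bound because intersections may lie at infinity, over extension fields, or carry multiplicity).


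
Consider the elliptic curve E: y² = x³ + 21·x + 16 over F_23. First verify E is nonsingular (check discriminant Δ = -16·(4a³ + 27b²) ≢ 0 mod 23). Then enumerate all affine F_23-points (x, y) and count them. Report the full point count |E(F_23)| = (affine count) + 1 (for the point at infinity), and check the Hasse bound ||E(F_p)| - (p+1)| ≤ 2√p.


Affine points = {(0, 4), (0, 19), (4, 7), (4, 16), (5, 4), (5, 19), (6, 6), (6, 17), (7, 0), (8, 11), (8, 12), (12, 8), (12, 15), (13, 5), (13, 18), (14, 8), (14, 15), (15, 7), (15, 16), (16, 3), (16, 20), (18, 4), (18, 19), (19, 11), (19, 12), (20, 8), (20, 15), (21, 9), (21, 14)}; affine count = 29; |E(F_23)| = 30.

Discriminant check: Δ ∝ 4a³ + 27b² = 4·21³ + 27·16² = 4·9261 + 27·256 ≡ 3 (mod 23). Nonzero ⇒ E is nonsingular.
For each x ∈ F_23, compute rhs = x³ + 21·x + 16 mod 23, then count y ∈ F_23 with y² ≡ rhs.
  x = 0: rhs = 16, matching y values: 4, 19 (2 points).
  x = 1: rhs = 15, matching y values: none (0 points).
  x = 2: rhs = 20, matching y values: none (0 points).
  x = 3: rhs = 14, matching y values: none (0 points).
  x = 4: rhs = 3, matching y values: 7, 16 (2 points).
  x = 5: rhs = 16, matching y values: 4, 19 (2 points).
  x = 6: rhs = 13, matching y values: 6, 17 (2 points).
  x = 7: rhs = 0, matching y values: 0 (1 points).
  x = 8: rhs = 6, matching y values: 11, 12 (2 points).
  x = 9: rhs = 14, matching y values: none (0 points).
  x = 10: rhs = 7, matching y values: none (0 points).
  x = 11: rhs = 14, matching y values: none (0 points).
  x = 12: rhs = 18, matching y values: 8, 15 (2 points).
  x = 13: rhs = 2, matching y values: 5, 18 (2 points).
  x = 14: rhs = 18, matching y values: 8, 15 (2 points).
  x = 15: rhs = 3, matching y values: 7, 16 (2 points).
  x = 16: rhs = 9, matching y values: 3, 20 (2 points).
  x = 17: rhs = 19, matching y values: none (0 points).
  x = 18: rhs = 16, matching y values: 4, 19 (2 points).
  x = 19: rhs = 6, matching y values: 11, 12 (2 points).
  x = 20: rhs = 18, matching y values: 8, 15 (2 points).
  x = 21: rhs = 12, matching y values: 9, 14 (2 points).
  x = 22: rhs = 17, matching y values: none (0 points).
Total affine count: 29.
Full point count |E(F_23)| = 29 + 1 = 30.
Hasse bound: |30 − (23+1)| = |6| = 6 ≤ 2√23 ≈ 9.5917 ✓.


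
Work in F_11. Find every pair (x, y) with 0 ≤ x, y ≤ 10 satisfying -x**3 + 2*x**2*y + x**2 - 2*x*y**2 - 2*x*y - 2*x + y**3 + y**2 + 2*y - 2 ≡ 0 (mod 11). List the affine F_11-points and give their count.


Affine F_11-points: {(3, 5), (4, 5), (6, 7), (6, 8), (7, 4)}; count = 5.

For each of the 121 pairs (x, y) ∈ F_11², evaluate f(x, y) mod 11. Record the zeros.
  x = 0: [0↦9, 1↦2, 2↦3, 3↦7, 4↦9, 5↦4, 6↦9, 7↦8, 8↦7, 9↦1, 10↦7]  zeros at y ∈ ∅
  x = 1: [0↦7, 1↦9, 2↦4, 3↦9, 4↦8, 5↦7, 6↦1, 7↦7, 8↦9, 9↦2, 10↦3]  zeros at y ∈ ∅
  x = 2: [0↦1, 1↦5, 2↦9, 3↦8, 4↦8, 5↦4, 6↦2, 7↦8, 8↦6, 9↦2, 10↦2]  zeros at y ∈ ∅
  x = 3: [0↦7, 1↦6, 2↦1, 3↦9, 4↦3, 5↦0, 6↦6, 7↦5, 8↦3, 9↦6, 10↦9]  zeros at y ∈ {5}
  x = 4: [0↦8, 1↦6, 2↦7, 3↦6, 4↦9, 5↦0, 6↦7, 7↦3, 8↦5, 9↦8, 10↦7]  zeros at y ∈ {5}
  x = 5: [0↦9, 1↦10, 2↦10, 3↦4, 4↦9, 5↦9, 6↦10, 7↦7, 8↦6, 9↦2, 10↦1]  zeros at y ∈ ∅
  x = 6: [0↦4, 1↦1, 2↦4, 3↦8, 4↦8, 5↦10, 6↦9, 7↦0, 8↦0, 9↦4, 10↦7]  zeros at y ∈ {7, 8}
  x = 7: [0↦9, 1↦6, 2↦5, 3↦1, 4↦0, 5↦8, 6↦9, 7↦9, 8↦3, 9↦8, 10↦8]  zeros at y ∈ {4}
  x = 8: [0↦7, 1↦8, 2↦7, 3↦10, 4↦1, 5↦8, 6↦4, 7↦6, 8↦9, 9↦8, 10↦9]  zeros at y ∈ ∅
  x = 9: [0↦3, 1↦1, 2↦4, 3↦7, 4↦5, 5↦4, 6↦10, 7↦7, 8↦1, 9↦9, 10↦4]  zeros at y ∈ ∅
  x = 10: [0↦2, 1↦1, 2↦1, 3↦8, 4↦6, 5↦1, 6↦10, 7↦6, 8↦6, 9↦5, 10↦9]  zeros at y ∈ ∅
Collecting zeros: affine points = {(3, 5), (4, 5), (6, 7), (6, 8), (7, 4)}.
Total count |C(F_11)_aff| = 5.


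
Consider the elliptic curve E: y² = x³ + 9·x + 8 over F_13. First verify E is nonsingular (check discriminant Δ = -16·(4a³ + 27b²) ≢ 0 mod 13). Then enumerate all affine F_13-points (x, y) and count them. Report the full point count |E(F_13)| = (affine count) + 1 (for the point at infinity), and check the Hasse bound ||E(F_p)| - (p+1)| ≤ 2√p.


Affine points = {(3, 6), (3, 7), (4, 2), (4, 11), (5, 3), (5, 10), (9, 5), (9, 8)}; affine count = 8; |E(F_13)| = 9.

Discriminant check: Δ ∝ 4a³ + 27b² = 4·9³ + 27·8² = 4·729 + 27·64 ≡ 3 (mod 13). Nonzero ⇒ E is nonsingular.
For each x ∈ F_13, compute rhs = x³ + 9·x + 8 mod 13, then count y ∈ F_13 with y² ≡ rhs.
  x = 0: rhs = 8, matching y values: none (0 points).
  x = 1: rhs = 5, matching y values: none (0 points).
  x = 2: rhs = 8, matching y values: none (0 points).
  x = 3: rhs = 10, matching y values: 6, 7 (2 points).
  x = 4: rhs = 4, matching y values: 2, 11 (2 points).
  x = 5: rhs = 9, matching y values: 3, 10 (2 points).
  x = 6: rhs = 5, matching y values: none (0 points).
  x = 7: rhs = 11, matching y values: none (0 points).
  x = 8: rhs = 7, matching y values: none (0 points).
  x = 9: rhs = 12, matching y values: 5, 8 (2 points).
  x = 10: rhs = 6, matching y values: none (0 points).
  x = 11: rhs = 8, matching y values: none (0 points).
  x = 12: rhs = 11, matching y values: none (0 points).
Total affine count: 8.
Full point count |E(F_13)| = 8 + 1 = 9.
Hasse bound: |9 − (13+1)| = |-5| = 5 ≤ 2√13 ≈ 7.2111 ✓.


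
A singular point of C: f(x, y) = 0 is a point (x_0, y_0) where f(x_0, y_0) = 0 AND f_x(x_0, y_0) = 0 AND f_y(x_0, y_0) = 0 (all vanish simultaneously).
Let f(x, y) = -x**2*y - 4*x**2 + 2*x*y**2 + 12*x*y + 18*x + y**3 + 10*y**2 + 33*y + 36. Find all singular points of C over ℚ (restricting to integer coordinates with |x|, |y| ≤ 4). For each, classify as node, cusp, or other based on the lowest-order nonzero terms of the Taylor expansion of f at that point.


Singular points: {(0, -3)}; classification: node.

Compute partial derivatives:
  f_x = -2*x*y - 8*x + 2*y**2 + 12*y + 18.
  f_y = -x**2 + 4*x*y + 12*x + 3*y**2 + 20*y + 33.
Scan x_0 ∈ {−4, ..., 4}. For each x_0, f_y(x_0, y) is a polynomial in y; find its integer roots y ∈ {−4, ..., 4}, then test f_x and f at those candidates.
  x = -4: f_y(-4, y) = 3*y**2 + 4*y - 31; no integer root y with |y| ≤ 4.
  x = -3: f_y(-3, y) = 3*y**2 + 8*y - 12; no integer root y with |y| ≤ 4.
  x = -2: f_y(-2, y) = 3*y**2 + 12*y + 5; no integer root y with |y| ≤ 4.
  x = -1: f_y(-1, y) = 3*y**2 + 16*y + 20; vanishes at y ∈ {-2}. (-1, -2): f_x = 6 ≠ 0.
  x = 0: f_y(0, y) = 3*y**2 + 20*y + 33; vanishes at y ∈ {-3}. (0, -3): f_x = 0, f = 0 — SINGULAR.
  x = 1: f_y(1, y) = 3*y**2 + 24*y + 44; no integer root y with |y| ≤ 4.
  x = 2: f_y(2, y) = 3*y**2 + 28*y + 53; no integer root y with |y| ≤ 4.
  x = 3: f_y(3, y) = 3*y**2 + 32*y + 60; no integer root y with |y| ≤ 4.
  x = 4: f_y(4, y) = 3*y**2 + 36*y + 65; no integer root y with |y| ≤ 4.
Only singular point on the grid: (0, -3).
Classify: substitute x = 0 + u, y = -3 + v and expand: f = -u**2*v - u**2 + 2*u*v**2 + v**3 + v**2.
No constant or linear terms (consistent with a singular point). Quadratic part: -u**2 + v**2. Cubic part: -u**2*v + 2*u*v**2 + v**3.
The quadratic part v**2 - u**2 = (v − u)(v + u) splits into two distinct linear factors, so there are two distinct tangent lines y − -3 = ±(x − 0) — this is a node (ordinary double point).
Classification: node.


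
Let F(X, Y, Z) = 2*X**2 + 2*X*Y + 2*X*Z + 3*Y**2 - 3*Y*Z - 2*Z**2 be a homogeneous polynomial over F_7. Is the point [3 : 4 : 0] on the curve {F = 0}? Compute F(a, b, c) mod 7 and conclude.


F(3,4,0) ≡ 6 (mod 7); P is NOT on the curve.

Evaluate F(3, 4, 0) term-by-term (mod 7).
  2*X**2 ↦ 2·9·1·1 = 18
  2*X*Y ↦ 2·3·4·1 = 24
  2*X*Z ↦ 2·3·1·0 = 0
  3*Y**2 ↦ 3·1·16·1 = 48
  -3*Y*Z ↦ -3·1·4·0 = 0
  -2*Z**2 ↦ -2·1·1·0 = 0
Sum: F(3, 4, 0) = (18) + (24) + (0) + (48) + (0) + (0) = 90.
Reducing mod 7: 90 ≡ 6 (mod 7).
Since F(a, b, c) ≡ 6 ≠ 0 (mod 7), P does NOT lie on the curve.


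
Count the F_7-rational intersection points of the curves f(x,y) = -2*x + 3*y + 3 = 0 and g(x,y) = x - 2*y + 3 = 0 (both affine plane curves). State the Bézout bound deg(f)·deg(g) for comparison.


Common zeros: {(1, 2)}; count = 1; Bézout bound = 1.

deg(f) = 1, deg(g) = 1, so Bézout bound = 1.
Scan x ∈ F_7. For each x, list the y ∈ F_7 with f(x, y) ≡ 0 and those with g(x, y) ≡ 0 (mod 7); the common zeros in that column are the intersection.
  x = 0: f ≡ 0 at y ∈ {6}; g ≡ 0 at y ∈ {5}; common: ∅.
  x = 1: f ≡ 0 at y ∈ {2}; g ≡ 0 at y ∈ {2}; common: {2}.
  x = 2: f ≡ 0 at y ∈ {5}; g ≡ 0 at y ∈ {6}; common: ∅.
  x = 3: f ≡ 0 at y ∈ {1}; g ≡ 0 at y ∈ {3}; common: ∅.
  x = 4: f ≡ 0 at y ∈ {4}; g ≡ 0 at y ∈ {0}; common: ∅.
  x = 5: f ≡ 0 at y ∈ {0}; g ≡ 0 at y ∈ {4}; common: ∅.
  x = 6: f ≡ 0 at y ∈ {3}; g ≡ 0 at y ∈ {1}; common: ∅.
Collecting: common zeros = {(1, 2)}, so the count is 1.
Comparison with the Bézout bound: 1 ≤ 1 = deg(f)·deg(g), as expected for curves with no common component (the bound is attained).


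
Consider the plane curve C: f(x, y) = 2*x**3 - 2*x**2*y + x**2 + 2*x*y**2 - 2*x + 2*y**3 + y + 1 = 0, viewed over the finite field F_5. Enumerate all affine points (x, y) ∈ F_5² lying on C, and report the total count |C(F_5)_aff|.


Affine F_5-points: {(1, 1), (2, 2), (3, 3), (4, 3)}; count = 4.

For each of the 25 pairs (x, y) ∈ F_5², evaluate f(x, y) mod 5. Record the zeros.
  x = 0: [0↦1, 1↦4, 2↦4, 3↦3, 4↦3]  zeros at y ∈ ∅
  x = 1: [0↦2, 1↦0, 2↦4, 3↦1, 4↦3]  zeros at y ∈ {1}
  x = 2: [0↦2, 1↦1, 2↦0, 3↦1, 4↦1]  zeros at y ∈ {2}
  x = 3: [0↦3, 1↦4, 2↦4, 3↦0, 4↦4]  zeros at y ∈ {3}
  x = 4: [0↦2, 1↦1, 2↦3, 3↦0, 4↦4]  zeros at y ∈ {3}
Collecting zeros: affine points = {(1, 1), (2, 2), (3, 3), (4, 3)}.
Total count |C(F_5)_aff| = 4.


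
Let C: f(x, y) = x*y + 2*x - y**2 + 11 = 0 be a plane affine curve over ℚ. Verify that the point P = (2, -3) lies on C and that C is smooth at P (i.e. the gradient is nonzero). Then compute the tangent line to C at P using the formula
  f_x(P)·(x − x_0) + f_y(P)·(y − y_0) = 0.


Tangent line at P: -x + 8*y + 26 = 0.

Step 1: f(2, -3) = 0, so P lies on C.
Step 2: partial derivatives
  f_x(x, y) = y + 2, f_y(x, y) = x - 2*y.
  f_x(P) = -1, f_y(P) = 8 (gradient nonzero, so P is smooth).
Step 3: tangent line at P: -1·(x − 2) + 8·(y − -3) = 0.
Expanding: -x + 8*y + 26 = 0.


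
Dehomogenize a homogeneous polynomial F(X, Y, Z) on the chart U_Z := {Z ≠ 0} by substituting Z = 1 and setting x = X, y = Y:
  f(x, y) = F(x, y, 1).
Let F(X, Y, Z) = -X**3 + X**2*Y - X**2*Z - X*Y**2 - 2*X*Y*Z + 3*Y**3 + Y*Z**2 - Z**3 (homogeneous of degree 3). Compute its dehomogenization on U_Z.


f(x, y) = -x**3 + x**2*y - x**2 - x*y**2 - 2*x*y + 3*y**3 + y - 1

On U_Z we set Z = 1. Each monomial c·X^i·Y^j·Z^k in F becomes c·x^i·y^j·1^k = c·x^i·y^j.
Substituting Z = 1: F(X, Y, 1) = -x**3 + x**2*y - x**2 - x*y**2 - 2*x*y + 3*y**3 + y - 1.
Note: deg(f) ≤ deg(F) = 3; strict inequality happens when F is divisible by Z (lost terms).


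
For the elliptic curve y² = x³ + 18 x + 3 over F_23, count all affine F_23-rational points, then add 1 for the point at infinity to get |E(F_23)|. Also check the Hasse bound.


Affine points = {(0, 7), (0, 16), (2, 1), (2, 22), (4, 1), (4, 22), (7, 9), (7, 14), (14, 3), (14, 20), (17, 1), (17, 22), (18, 8), (18, 15)}; affine count = 14; |E(F_23)| = 15.

Discriminant check: Δ ∝ 4a³ + 27b² = 4·18³ + 27·3² = 4·5832 + 27·9 ≡ 19 (mod 23). Nonzero ⇒ E is nonsingular.
For each x ∈ F_23, compute rhs = x³ + 18·x + 3 mod 23, then count y ∈ F_23 with y² ≡ rhs.
  x = 0: rhs = 3, matching y values: 7, 16 (2 points).
  x = 1: rhs = 22, matching y values: none (0 points).
  x = 2: rhs = 1, matching y values: 1, 22 (2 points).
  x = 3: rhs = 15, matching y values: none (0 points).
  x = 4: rhs = 1, matching y values: 1, 22 (2 points).
  x = 5: rhs = 11, matching y values: none (0 points).
  x = 6: rhs = 5, matching y values: none (0 points).
  x = 7: rhs = 12, matching y values: 9, 14 (2 points).
  x = 8: rhs = 15, matching y values: none (0 points).
  x = 9: rhs = 20, matching y values: none (0 points).
  x = 10: rhs = 10, matching y values: none (0 points).
  x = 11: rhs = 14, matching y values: none (0 points).
  x = 12: rhs = 15, matching y values: none (0 points).
  x = 13: rhs = 19, matching y values: none (0 points).
  x = 14: rhs = 9, matching y values: 3, 20 (2 points).
  x = 15: rhs = 14, matching y values: none (0 points).
  x = 16: rhs = 17, matching y values: none (0 points).
  x = 17: rhs = 1, matching y values: 1, 22 (2 points).
  x = 18: rhs = 18, matching y values: 8, 15 (2 points).
  x = 19: rhs = 5, matching y values: none (0 points).
  x = 20: rhs = 14, matching y values: none (0 points).
  x = 21: rhs = 5, matching y values: none (0 points).
  x = 22: rhs = 7, matching y values: none (0 points).
Total affine count: 14.
Full point count |E(F_23)| = 14 + 1 = 15.
Hasse bound: |15 − (23+1)| = |-9| = 9 ≤ 2√23 ≈ 9.5917 ✓.


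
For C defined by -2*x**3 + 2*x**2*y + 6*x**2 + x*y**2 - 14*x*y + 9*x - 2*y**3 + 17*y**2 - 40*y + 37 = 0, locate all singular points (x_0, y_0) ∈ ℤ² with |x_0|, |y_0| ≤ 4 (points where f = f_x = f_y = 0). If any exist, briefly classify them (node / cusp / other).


Singular points: {(2, 3)}; classification: cusp.

Compute partial derivatives:
  f_x = -6*x**2 + 4*x*y + 12*x + y**2 - 14*y + 9.
  f_y = 2*x**2 + 2*x*y - 14*x - 6*y**2 + 34*y - 40.
Scan x_0 ∈ {−4, ..., 4}. For each x_0, f_y(x_0, y) is a polynomial in y; find its integer roots y ∈ {−4, ..., 4}, then test f_x and f at those candidates.
  x = -4: f_y(-4, y) = -6*y**2 + 26*y + 48; no integer root y with |y| ≤ 4.
  x = -3: f_y(-3, y) = -6*y**2 + 28*y + 20; no integer root y with |y| ≤ 4.
  x = -2: f_y(-2, y) = -6*y**2 + 30*y - 4; no integer root y with |y| ≤ 4.
  x = -1: f_y(-1, y) = -6*y**2 + 32*y - 24; no integer root y with |y| ≤ 4.
  x = 0: f_y(0, y) = -6*y**2 + 34*y - 40; vanishes at y ∈ {4}. (0, 4): f_x = -31 ≠ 0.
  x = 1: f_y(1, y) = -6*y**2 + 36*y - 52; no integer root y with |y| ≤ 4.
  x = 2: f_y(2, y) = -6*y**2 + 38*y - 60; vanishes at y ∈ {3}. (2, 3): f_x = 0, f = 0 — SINGULAR.
  x = 3: f_y(3, y) = -6*y**2 + 40*y - 64; vanishes at y ∈ {4}. (3, 4): f_x = -1 ≠ 0.
  x = 4: f_y(4, y) = -6*y**2 + 42*y - 64; no integer root y with |y| ≤ 4.
Only singular point on the grid: (2, 3).
Classify: substitute x = 2 + u, y = 3 + v and expand: f = -2*u**3 + 2*u**2*v + u*v**2 - 2*v**3 + v**2.
No constant or linear terms (consistent with a singular point). Quadratic part: v**2. Cubic part: -2*u**3 + 2*u**2*v + u*v**2 - 2*v**3.
The quadratic part v**2 is a perfect square, so there is a single (double) tangent line v = 0, i.e. y = 3. Restricting the cubic part to that line (v = 0) leaves -2*u**3 ≠ 0, so f is not divisible by v and the branch is v² ≈ 2*u**3 to lowest order — this is a cusp.
Classification: cusp.


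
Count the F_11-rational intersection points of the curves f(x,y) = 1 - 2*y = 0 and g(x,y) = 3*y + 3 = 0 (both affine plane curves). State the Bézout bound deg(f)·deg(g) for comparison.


Common zeros: ∅; count = 0; Bézout bound = 1.

deg(f) = 1, deg(g) = 1, so Bézout bound = 1.
Scan x ∈ F_11. For each x, list the y ∈ F_11 with f(x, y) ≡ 0 and those with g(x, y) ≡ 0 (mod 11); the common zeros in that column are the intersection.
  x = 0: f ≡ 0 at y ∈ {6}; g ≡ 0 at y ∈ {10}; common: ∅.
  x = 1: f ≡ 0 at y ∈ {6}; g ≡ 0 at y ∈ {10}; common: ∅.
  x = 2: f ≡ 0 at y ∈ {6}; g ≡ 0 at y ∈ {10}; common: ∅.
  x = 3: f ≡ 0 at y ∈ {6}; g ≡ 0 at y ∈ {10}; common: ∅.
  x = 4: f ≡ 0 at y ∈ {6}; g ≡ 0 at y ∈ {10}; common: ∅.
  x = 5: f ≡ 0 at y ∈ {6}; g ≡ 0 at y ∈ {10}; common: ∅.
  x = 6: f ≡ 0 at y ∈ {6}; g ≡ 0 at y ∈ {10}; common: ∅.
  x = 7: f ≡ 0 at y ∈ {6}; g ≡ 0 at y ∈ {10}; common: ∅.
  x = 8: f ≡ 0 at y ∈ {6}; g ≡ 0 at y ∈ {10}; common: ∅.
  x = 9: f ≡ 0 at y ∈ {6}; g ≡ 0 at y ∈ {10}; common: ∅.
  x = 10: f ≡ 0 at y ∈ {6}; g ≡ 0 at y ∈ {10}; common: ∅.
Collecting: common zeros = ∅, so the count is 0.
Comparison with the Bézout bound: 0 ≤ 1 = deg(f)·deg(g), as expected for curves with no common component (the affine F_11-count falls short of the bound because intersections may lie at infinity, over extension fields, or carry multiplicity).


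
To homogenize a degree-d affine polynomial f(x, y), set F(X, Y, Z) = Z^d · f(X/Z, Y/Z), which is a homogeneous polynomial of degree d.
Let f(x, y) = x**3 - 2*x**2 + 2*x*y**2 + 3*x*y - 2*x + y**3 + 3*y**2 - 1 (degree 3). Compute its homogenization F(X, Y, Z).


F(X, Y, Z) = X**3 - 2*X**2*Z + 2*X*Y**2 + 3*X*Y*Z - 2*X*Z**2 + Y**3 + 3*Y**2*Z - Z**3

deg(f) = 3.
Substitute x = X/Z, y = Y/Z into f, then multiply by Z^3.
  monomial 1·x^3·y^0 ↦ 1·X^3·Y^0·Z^0.
  monomial -2·x^2·y^0 ↦ -2·X^2·Y^0·Z^1.
  monomial 2·x^1·y^2 ↦ 2·X^1·Y^2·Z^0.
  monomial 3·x^1·y^1 ↦ 3·X^1·Y^1·Z^1.
  monomial -2·x^1·y^0 ↦ -2·X^1·Y^0·Z^2.
  monomial 1·x^0·y^3 ↦ 1·X^0·Y^3·Z^0.
  monomial 3·x^0·y^2 ↦ 3·X^0·Y^2·Z^1.
  monomial -1·x^0·y^0 ↦ -1·X^0·Y^0·Z^3.
Collecting: F(X, Y, Z) = X**3 - 2*X**2*Z + 2*X*Y**2 + 3*X*Y*Z - 2*X*Z**2 + Y**3 + 3*Y**2*Z - Z**3.


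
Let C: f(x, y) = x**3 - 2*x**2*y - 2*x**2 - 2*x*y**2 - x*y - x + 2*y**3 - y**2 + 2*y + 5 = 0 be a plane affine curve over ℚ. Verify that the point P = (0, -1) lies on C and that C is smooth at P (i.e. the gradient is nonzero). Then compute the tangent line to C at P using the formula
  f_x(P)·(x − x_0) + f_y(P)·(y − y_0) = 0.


Tangent line at P: -2*x + 10*y + 10 = 0.

Step 1: f(0, -1) = 0, so P lies on C.
Step 2: partial derivatives
  f_x(x, y) = 3*x**2 - 4*x*y - 4*x - 2*y**2 - y - 1, f_y(x, y) = -2*x**2 - 4*x*y - x + 6*y**2 - 2*y + 2.
  f_x(P) = -2, f_y(P) = 10 (gradient nonzero, so P is smooth).
Step 3: tangent line at P: -2·(x − 0) + 10·(y − -1) = 0.
Expanding: -2*x + 10*y + 10 = 0.
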